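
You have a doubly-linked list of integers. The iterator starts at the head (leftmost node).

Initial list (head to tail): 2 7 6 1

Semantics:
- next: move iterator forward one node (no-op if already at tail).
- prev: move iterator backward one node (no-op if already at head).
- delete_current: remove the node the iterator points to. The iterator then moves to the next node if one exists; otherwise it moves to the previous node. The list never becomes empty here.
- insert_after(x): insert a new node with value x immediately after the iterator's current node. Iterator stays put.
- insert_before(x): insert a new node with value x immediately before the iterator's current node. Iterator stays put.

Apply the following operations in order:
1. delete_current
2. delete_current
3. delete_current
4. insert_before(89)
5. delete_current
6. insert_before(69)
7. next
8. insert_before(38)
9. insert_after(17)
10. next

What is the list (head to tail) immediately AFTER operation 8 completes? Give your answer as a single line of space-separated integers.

Answer: 69 38 89

Derivation:
After 1 (delete_current): list=[7, 6, 1] cursor@7
After 2 (delete_current): list=[6, 1] cursor@6
After 3 (delete_current): list=[1] cursor@1
After 4 (insert_before(89)): list=[89, 1] cursor@1
After 5 (delete_current): list=[89] cursor@89
After 6 (insert_before(69)): list=[69, 89] cursor@89
After 7 (next): list=[69, 89] cursor@89
After 8 (insert_before(38)): list=[69, 38, 89] cursor@89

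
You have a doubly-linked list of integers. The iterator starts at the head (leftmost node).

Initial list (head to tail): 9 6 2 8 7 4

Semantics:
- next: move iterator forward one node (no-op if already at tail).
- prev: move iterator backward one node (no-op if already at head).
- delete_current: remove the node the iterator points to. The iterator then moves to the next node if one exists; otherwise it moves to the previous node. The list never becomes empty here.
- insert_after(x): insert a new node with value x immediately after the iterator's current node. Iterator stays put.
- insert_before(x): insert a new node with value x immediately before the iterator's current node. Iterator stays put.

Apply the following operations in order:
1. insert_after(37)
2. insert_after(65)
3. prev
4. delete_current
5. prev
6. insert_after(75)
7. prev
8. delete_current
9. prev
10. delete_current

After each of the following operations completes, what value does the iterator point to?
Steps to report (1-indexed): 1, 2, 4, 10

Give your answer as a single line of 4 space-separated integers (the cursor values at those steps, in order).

Answer: 9 9 65 37

Derivation:
After 1 (insert_after(37)): list=[9, 37, 6, 2, 8, 7, 4] cursor@9
After 2 (insert_after(65)): list=[9, 65, 37, 6, 2, 8, 7, 4] cursor@9
After 3 (prev): list=[9, 65, 37, 6, 2, 8, 7, 4] cursor@9
After 4 (delete_current): list=[65, 37, 6, 2, 8, 7, 4] cursor@65
After 5 (prev): list=[65, 37, 6, 2, 8, 7, 4] cursor@65
After 6 (insert_after(75)): list=[65, 75, 37, 6, 2, 8, 7, 4] cursor@65
After 7 (prev): list=[65, 75, 37, 6, 2, 8, 7, 4] cursor@65
After 8 (delete_current): list=[75, 37, 6, 2, 8, 7, 4] cursor@75
After 9 (prev): list=[75, 37, 6, 2, 8, 7, 4] cursor@75
After 10 (delete_current): list=[37, 6, 2, 8, 7, 4] cursor@37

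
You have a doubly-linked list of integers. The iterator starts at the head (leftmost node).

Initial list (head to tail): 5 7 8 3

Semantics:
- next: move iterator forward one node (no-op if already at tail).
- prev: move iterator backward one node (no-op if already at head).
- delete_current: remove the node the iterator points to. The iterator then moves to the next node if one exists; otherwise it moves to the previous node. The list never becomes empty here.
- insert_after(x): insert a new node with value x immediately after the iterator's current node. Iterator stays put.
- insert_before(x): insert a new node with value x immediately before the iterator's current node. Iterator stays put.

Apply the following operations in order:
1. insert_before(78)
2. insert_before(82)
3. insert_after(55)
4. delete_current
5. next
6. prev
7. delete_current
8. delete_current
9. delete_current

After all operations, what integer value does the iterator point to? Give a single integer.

After 1 (insert_before(78)): list=[78, 5, 7, 8, 3] cursor@5
After 2 (insert_before(82)): list=[78, 82, 5, 7, 8, 3] cursor@5
After 3 (insert_after(55)): list=[78, 82, 5, 55, 7, 8, 3] cursor@5
After 4 (delete_current): list=[78, 82, 55, 7, 8, 3] cursor@55
After 5 (next): list=[78, 82, 55, 7, 8, 3] cursor@7
After 6 (prev): list=[78, 82, 55, 7, 8, 3] cursor@55
After 7 (delete_current): list=[78, 82, 7, 8, 3] cursor@7
After 8 (delete_current): list=[78, 82, 8, 3] cursor@8
After 9 (delete_current): list=[78, 82, 3] cursor@3

Answer: 3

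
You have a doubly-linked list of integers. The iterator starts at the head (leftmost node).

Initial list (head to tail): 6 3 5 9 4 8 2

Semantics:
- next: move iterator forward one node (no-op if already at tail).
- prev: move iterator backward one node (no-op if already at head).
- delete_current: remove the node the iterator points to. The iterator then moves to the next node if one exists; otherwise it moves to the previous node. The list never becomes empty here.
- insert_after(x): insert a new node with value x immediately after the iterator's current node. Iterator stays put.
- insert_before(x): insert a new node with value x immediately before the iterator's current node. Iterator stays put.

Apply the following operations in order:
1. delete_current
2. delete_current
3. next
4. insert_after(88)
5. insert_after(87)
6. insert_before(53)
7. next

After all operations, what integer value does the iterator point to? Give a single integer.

After 1 (delete_current): list=[3, 5, 9, 4, 8, 2] cursor@3
After 2 (delete_current): list=[5, 9, 4, 8, 2] cursor@5
After 3 (next): list=[5, 9, 4, 8, 2] cursor@9
After 4 (insert_after(88)): list=[5, 9, 88, 4, 8, 2] cursor@9
After 5 (insert_after(87)): list=[5, 9, 87, 88, 4, 8, 2] cursor@9
After 6 (insert_before(53)): list=[5, 53, 9, 87, 88, 4, 8, 2] cursor@9
After 7 (next): list=[5, 53, 9, 87, 88, 4, 8, 2] cursor@87

Answer: 87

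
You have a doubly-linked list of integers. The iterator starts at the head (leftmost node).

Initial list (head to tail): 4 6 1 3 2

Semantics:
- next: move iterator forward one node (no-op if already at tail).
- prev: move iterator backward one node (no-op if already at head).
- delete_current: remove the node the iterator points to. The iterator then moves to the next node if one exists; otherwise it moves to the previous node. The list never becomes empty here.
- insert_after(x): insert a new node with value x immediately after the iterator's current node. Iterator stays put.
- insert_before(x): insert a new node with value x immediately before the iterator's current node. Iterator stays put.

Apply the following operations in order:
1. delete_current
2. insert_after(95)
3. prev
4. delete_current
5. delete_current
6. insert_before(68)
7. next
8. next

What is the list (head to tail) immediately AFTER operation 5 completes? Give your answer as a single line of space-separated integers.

After 1 (delete_current): list=[6, 1, 3, 2] cursor@6
After 2 (insert_after(95)): list=[6, 95, 1, 3, 2] cursor@6
After 3 (prev): list=[6, 95, 1, 3, 2] cursor@6
After 4 (delete_current): list=[95, 1, 3, 2] cursor@95
After 5 (delete_current): list=[1, 3, 2] cursor@1

Answer: 1 3 2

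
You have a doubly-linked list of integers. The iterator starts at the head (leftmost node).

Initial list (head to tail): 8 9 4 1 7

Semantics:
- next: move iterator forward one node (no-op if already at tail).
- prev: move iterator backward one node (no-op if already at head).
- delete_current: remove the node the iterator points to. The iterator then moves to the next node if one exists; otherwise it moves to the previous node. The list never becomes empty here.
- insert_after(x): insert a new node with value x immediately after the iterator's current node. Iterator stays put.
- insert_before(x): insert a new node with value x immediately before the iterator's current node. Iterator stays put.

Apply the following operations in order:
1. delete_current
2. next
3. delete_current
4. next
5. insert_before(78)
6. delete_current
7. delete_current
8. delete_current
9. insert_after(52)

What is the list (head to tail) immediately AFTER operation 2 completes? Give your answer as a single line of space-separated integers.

After 1 (delete_current): list=[9, 4, 1, 7] cursor@9
After 2 (next): list=[9, 4, 1, 7] cursor@4

Answer: 9 4 1 7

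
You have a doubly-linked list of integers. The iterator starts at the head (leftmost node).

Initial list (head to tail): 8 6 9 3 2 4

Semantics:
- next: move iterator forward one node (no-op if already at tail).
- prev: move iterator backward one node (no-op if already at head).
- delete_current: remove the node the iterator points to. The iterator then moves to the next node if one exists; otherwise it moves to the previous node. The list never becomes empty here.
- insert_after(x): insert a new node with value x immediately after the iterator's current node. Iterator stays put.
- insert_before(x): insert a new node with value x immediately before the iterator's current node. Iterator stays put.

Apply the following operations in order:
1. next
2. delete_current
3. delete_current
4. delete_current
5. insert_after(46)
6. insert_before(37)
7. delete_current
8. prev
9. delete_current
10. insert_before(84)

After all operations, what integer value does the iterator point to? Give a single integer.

After 1 (next): list=[8, 6, 9, 3, 2, 4] cursor@6
After 2 (delete_current): list=[8, 9, 3, 2, 4] cursor@9
After 3 (delete_current): list=[8, 3, 2, 4] cursor@3
After 4 (delete_current): list=[8, 2, 4] cursor@2
After 5 (insert_after(46)): list=[8, 2, 46, 4] cursor@2
After 6 (insert_before(37)): list=[8, 37, 2, 46, 4] cursor@2
After 7 (delete_current): list=[8, 37, 46, 4] cursor@46
After 8 (prev): list=[8, 37, 46, 4] cursor@37
After 9 (delete_current): list=[8, 46, 4] cursor@46
After 10 (insert_before(84)): list=[8, 84, 46, 4] cursor@46

Answer: 46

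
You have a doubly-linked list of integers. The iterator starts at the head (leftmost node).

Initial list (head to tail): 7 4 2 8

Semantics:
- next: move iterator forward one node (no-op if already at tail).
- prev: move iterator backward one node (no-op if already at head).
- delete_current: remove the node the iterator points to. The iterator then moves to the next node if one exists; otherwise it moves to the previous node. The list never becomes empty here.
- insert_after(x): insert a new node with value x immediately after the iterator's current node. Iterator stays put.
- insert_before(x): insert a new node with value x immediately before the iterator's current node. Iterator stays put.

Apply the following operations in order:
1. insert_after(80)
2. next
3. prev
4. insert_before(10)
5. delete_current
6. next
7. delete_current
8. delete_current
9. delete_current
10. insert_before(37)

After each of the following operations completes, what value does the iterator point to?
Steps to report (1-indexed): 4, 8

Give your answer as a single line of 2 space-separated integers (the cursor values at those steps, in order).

After 1 (insert_after(80)): list=[7, 80, 4, 2, 8] cursor@7
After 2 (next): list=[7, 80, 4, 2, 8] cursor@80
After 3 (prev): list=[7, 80, 4, 2, 8] cursor@7
After 4 (insert_before(10)): list=[10, 7, 80, 4, 2, 8] cursor@7
After 5 (delete_current): list=[10, 80, 4, 2, 8] cursor@80
After 6 (next): list=[10, 80, 4, 2, 8] cursor@4
After 7 (delete_current): list=[10, 80, 2, 8] cursor@2
After 8 (delete_current): list=[10, 80, 8] cursor@8
After 9 (delete_current): list=[10, 80] cursor@80
After 10 (insert_before(37)): list=[10, 37, 80] cursor@80

Answer: 7 8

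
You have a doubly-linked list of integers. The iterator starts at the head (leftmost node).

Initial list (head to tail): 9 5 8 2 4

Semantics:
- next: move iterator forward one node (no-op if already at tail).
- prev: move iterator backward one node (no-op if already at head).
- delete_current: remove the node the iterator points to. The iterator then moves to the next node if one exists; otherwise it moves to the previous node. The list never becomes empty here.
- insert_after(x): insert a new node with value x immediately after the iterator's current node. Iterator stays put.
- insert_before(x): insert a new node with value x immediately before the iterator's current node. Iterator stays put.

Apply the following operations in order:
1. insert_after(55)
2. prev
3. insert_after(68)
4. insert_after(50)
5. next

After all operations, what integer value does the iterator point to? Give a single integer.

Answer: 50

Derivation:
After 1 (insert_after(55)): list=[9, 55, 5, 8, 2, 4] cursor@9
After 2 (prev): list=[9, 55, 5, 8, 2, 4] cursor@9
After 3 (insert_after(68)): list=[9, 68, 55, 5, 8, 2, 4] cursor@9
After 4 (insert_after(50)): list=[9, 50, 68, 55, 5, 8, 2, 4] cursor@9
After 5 (next): list=[9, 50, 68, 55, 5, 8, 2, 4] cursor@50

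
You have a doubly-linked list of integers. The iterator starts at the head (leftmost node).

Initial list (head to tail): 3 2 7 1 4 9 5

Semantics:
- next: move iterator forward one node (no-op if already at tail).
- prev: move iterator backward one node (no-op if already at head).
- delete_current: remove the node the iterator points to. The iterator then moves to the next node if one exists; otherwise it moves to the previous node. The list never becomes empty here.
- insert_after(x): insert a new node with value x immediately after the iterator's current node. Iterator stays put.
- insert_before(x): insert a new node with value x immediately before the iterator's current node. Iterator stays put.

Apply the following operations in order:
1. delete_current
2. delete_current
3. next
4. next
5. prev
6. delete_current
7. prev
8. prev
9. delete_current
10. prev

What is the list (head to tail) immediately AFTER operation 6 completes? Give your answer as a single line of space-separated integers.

After 1 (delete_current): list=[2, 7, 1, 4, 9, 5] cursor@2
After 2 (delete_current): list=[7, 1, 4, 9, 5] cursor@7
After 3 (next): list=[7, 1, 4, 9, 5] cursor@1
After 4 (next): list=[7, 1, 4, 9, 5] cursor@4
After 5 (prev): list=[7, 1, 4, 9, 5] cursor@1
After 6 (delete_current): list=[7, 4, 9, 5] cursor@4

Answer: 7 4 9 5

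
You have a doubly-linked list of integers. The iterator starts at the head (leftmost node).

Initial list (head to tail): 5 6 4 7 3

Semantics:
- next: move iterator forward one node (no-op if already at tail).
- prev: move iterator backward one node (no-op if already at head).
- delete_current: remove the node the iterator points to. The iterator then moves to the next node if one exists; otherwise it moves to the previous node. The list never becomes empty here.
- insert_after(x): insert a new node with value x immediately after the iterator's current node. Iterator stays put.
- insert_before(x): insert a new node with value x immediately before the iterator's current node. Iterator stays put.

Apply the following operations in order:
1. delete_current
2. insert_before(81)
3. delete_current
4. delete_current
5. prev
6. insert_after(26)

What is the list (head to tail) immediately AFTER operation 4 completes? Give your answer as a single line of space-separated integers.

Answer: 81 7 3

Derivation:
After 1 (delete_current): list=[6, 4, 7, 3] cursor@6
After 2 (insert_before(81)): list=[81, 6, 4, 7, 3] cursor@6
After 3 (delete_current): list=[81, 4, 7, 3] cursor@4
After 4 (delete_current): list=[81, 7, 3] cursor@7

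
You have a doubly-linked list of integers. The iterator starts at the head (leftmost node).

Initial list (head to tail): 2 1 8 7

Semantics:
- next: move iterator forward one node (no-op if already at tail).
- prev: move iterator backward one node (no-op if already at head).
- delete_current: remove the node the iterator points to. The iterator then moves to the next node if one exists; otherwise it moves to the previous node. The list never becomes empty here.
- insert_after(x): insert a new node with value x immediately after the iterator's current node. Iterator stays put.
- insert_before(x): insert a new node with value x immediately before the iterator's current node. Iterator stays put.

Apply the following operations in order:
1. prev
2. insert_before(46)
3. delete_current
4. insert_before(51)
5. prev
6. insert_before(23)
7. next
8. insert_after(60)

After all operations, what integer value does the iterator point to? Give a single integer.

After 1 (prev): list=[2, 1, 8, 7] cursor@2
After 2 (insert_before(46)): list=[46, 2, 1, 8, 7] cursor@2
After 3 (delete_current): list=[46, 1, 8, 7] cursor@1
After 4 (insert_before(51)): list=[46, 51, 1, 8, 7] cursor@1
After 5 (prev): list=[46, 51, 1, 8, 7] cursor@51
After 6 (insert_before(23)): list=[46, 23, 51, 1, 8, 7] cursor@51
After 7 (next): list=[46, 23, 51, 1, 8, 7] cursor@1
After 8 (insert_after(60)): list=[46, 23, 51, 1, 60, 8, 7] cursor@1

Answer: 1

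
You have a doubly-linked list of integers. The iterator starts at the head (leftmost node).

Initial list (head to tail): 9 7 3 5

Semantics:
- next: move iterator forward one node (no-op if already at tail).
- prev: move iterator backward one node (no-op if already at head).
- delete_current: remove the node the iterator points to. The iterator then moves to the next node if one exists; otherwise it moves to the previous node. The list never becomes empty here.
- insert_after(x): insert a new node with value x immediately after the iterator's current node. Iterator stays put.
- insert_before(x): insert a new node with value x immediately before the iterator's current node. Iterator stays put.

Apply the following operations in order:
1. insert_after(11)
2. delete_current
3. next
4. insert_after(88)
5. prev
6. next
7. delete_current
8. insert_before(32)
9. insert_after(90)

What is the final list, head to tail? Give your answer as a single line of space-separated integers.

Answer: 11 32 88 90 3 5

Derivation:
After 1 (insert_after(11)): list=[9, 11, 7, 3, 5] cursor@9
After 2 (delete_current): list=[11, 7, 3, 5] cursor@11
After 3 (next): list=[11, 7, 3, 5] cursor@7
After 4 (insert_after(88)): list=[11, 7, 88, 3, 5] cursor@7
After 5 (prev): list=[11, 7, 88, 3, 5] cursor@11
After 6 (next): list=[11, 7, 88, 3, 5] cursor@7
After 7 (delete_current): list=[11, 88, 3, 5] cursor@88
After 8 (insert_before(32)): list=[11, 32, 88, 3, 5] cursor@88
After 9 (insert_after(90)): list=[11, 32, 88, 90, 3, 5] cursor@88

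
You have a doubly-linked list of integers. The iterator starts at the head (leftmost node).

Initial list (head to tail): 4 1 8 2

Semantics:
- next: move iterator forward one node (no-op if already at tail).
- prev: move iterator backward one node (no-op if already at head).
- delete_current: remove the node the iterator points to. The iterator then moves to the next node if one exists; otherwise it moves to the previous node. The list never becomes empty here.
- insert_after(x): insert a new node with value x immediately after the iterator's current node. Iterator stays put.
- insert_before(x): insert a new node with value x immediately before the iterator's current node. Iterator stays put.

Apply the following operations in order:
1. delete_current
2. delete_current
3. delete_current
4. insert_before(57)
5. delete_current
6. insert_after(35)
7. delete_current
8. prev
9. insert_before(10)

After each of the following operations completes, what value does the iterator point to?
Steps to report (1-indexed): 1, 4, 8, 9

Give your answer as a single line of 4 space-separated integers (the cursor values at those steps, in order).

Answer: 1 2 35 35

Derivation:
After 1 (delete_current): list=[1, 8, 2] cursor@1
After 2 (delete_current): list=[8, 2] cursor@8
After 3 (delete_current): list=[2] cursor@2
After 4 (insert_before(57)): list=[57, 2] cursor@2
After 5 (delete_current): list=[57] cursor@57
After 6 (insert_after(35)): list=[57, 35] cursor@57
After 7 (delete_current): list=[35] cursor@35
After 8 (prev): list=[35] cursor@35
After 9 (insert_before(10)): list=[10, 35] cursor@35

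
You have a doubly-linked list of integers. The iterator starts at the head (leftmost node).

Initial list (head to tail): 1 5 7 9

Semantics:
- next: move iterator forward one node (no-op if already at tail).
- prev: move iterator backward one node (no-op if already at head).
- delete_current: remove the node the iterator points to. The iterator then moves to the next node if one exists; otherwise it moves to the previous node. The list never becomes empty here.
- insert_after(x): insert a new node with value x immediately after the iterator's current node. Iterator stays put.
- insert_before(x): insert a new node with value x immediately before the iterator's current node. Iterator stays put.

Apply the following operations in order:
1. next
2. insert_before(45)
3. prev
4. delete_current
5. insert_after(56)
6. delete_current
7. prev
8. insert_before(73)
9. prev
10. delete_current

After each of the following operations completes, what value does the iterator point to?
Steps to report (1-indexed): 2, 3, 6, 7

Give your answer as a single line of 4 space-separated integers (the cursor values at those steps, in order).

Answer: 5 45 56 1

Derivation:
After 1 (next): list=[1, 5, 7, 9] cursor@5
After 2 (insert_before(45)): list=[1, 45, 5, 7, 9] cursor@5
After 3 (prev): list=[1, 45, 5, 7, 9] cursor@45
After 4 (delete_current): list=[1, 5, 7, 9] cursor@5
After 5 (insert_after(56)): list=[1, 5, 56, 7, 9] cursor@5
After 6 (delete_current): list=[1, 56, 7, 9] cursor@56
After 7 (prev): list=[1, 56, 7, 9] cursor@1
After 8 (insert_before(73)): list=[73, 1, 56, 7, 9] cursor@1
After 9 (prev): list=[73, 1, 56, 7, 9] cursor@73
After 10 (delete_current): list=[1, 56, 7, 9] cursor@1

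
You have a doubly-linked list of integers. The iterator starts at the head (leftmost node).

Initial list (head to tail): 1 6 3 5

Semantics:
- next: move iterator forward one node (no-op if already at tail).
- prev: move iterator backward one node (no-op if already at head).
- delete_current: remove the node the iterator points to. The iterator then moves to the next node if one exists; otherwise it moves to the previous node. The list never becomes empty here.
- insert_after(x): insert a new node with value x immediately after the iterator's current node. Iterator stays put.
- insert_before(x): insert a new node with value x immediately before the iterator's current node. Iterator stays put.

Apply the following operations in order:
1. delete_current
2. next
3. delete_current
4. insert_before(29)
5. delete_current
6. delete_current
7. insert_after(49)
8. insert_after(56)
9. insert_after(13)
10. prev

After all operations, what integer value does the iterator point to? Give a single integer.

After 1 (delete_current): list=[6, 3, 5] cursor@6
After 2 (next): list=[6, 3, 5] cursor@3
After 3 (delete_current): list=[6, 5] cursor@5
After 4 (insert_before(29)): list=[6, 29, 5] cursor@5
After 5 (delete_current): list=[6, 29] cursor@29
After 6 (delete_current): list=[6] cursor@6
After 7 (insert_after(49)): list=[6, 49] cursor@6
After 8 (insert_after(56)): list=[6, 56, 49] cursor@6
After 9 (insert_after(13)): list=[6, 13, 56, 49] cursor@6
After 10 (prev): list=[6, 13, 56, 49] cursor@6

Answer: 6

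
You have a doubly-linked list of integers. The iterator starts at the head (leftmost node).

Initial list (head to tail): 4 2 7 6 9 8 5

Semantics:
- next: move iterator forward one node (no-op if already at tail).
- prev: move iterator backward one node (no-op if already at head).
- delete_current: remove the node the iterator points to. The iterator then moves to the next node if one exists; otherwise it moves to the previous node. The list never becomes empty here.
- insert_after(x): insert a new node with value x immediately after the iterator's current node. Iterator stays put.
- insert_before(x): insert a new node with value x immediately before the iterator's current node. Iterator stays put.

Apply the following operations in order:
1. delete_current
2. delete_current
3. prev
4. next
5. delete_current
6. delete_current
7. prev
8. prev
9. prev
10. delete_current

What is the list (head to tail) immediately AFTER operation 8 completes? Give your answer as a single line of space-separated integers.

After 1 (delete_current): list=[2, 7, 6, 9, 8, 5] cursor@2
After 2 (delete_current): list=[7, 6, 9, 8, 5] cursor@7
After 3 (prev): list=[7, 6, 9, 8, 5] cursor@7
After 4 (next): list=[7, 6, 9, 8, 5] cursor@6
After 5 (delete_current): list=[7, 9, 8, 5] cursor@9
After 6 (delete_current): list=[7, 8, 5] cursor@8
After 7 (prev): list=[7, 8, 5] cursor@7
After 8 (prev): list=[7, 8, 5] cursor@7

Answer: 7 8 5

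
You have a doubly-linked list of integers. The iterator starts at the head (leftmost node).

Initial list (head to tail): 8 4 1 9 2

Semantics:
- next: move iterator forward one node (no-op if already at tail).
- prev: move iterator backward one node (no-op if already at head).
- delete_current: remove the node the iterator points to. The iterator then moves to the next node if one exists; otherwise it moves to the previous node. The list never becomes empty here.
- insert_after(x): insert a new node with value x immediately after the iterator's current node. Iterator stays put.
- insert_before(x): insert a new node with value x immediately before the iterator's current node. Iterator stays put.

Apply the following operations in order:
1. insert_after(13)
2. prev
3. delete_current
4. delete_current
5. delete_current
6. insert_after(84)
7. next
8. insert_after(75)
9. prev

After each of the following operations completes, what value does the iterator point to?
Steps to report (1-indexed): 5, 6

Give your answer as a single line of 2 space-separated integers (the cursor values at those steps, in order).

After 1 (insert_after(13)): list=[8, 13, 4, 1, 9, 2] cursor@8
After 2 (prev): list=[8, 13, 4, 1, 9, 2] cursor@8
After 3 (delete_current): list=[13, 4, 1, 9, 2] cursor@13
After 4 (delete_current): list=[4, 1, 9, 2] cursor@4
After 5 (delete_current): list=[1, 9, 2] cursor@1
After 6 (insert_after(84)): list=[1, 84, 9, 2] cursor@1
After 7 (next): list=[1, 84, 9, 2] cursor@84
After 8 (insert_after(75)): list=[1, 84, 75, 9, 2] cursor@84
After 9 (prev): list=[1, 84, 75, 9, 2] cursor@1

Answer: 1 1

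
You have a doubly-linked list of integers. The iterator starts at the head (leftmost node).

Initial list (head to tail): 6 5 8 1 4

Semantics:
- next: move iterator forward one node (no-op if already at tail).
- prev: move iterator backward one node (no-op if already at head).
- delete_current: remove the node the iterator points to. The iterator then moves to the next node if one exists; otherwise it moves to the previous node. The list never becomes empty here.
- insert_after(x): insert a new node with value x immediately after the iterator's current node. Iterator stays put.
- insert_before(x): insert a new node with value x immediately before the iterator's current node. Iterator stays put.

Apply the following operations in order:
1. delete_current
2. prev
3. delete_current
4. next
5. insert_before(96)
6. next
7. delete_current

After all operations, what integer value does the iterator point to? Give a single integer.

After 1 (delete_current): list=[5, 8, 1, 4] cursor@5
After 2 (prev): list=[5, 8, 1, 4] cursor@5
After 3 (delete_current): list=[8, 1, 4] cursor@8
After 4 (next): list=[8, 1, 4] cursor@1
After 5 (insert_before(96)): list=[8, 96, 1, 4] cursor@1
After 6 (next): list=[8, 96, 1, 4] cursor@4
After 7 (delete_current): list=[8, 96, 1] cursor@1

Answer: 1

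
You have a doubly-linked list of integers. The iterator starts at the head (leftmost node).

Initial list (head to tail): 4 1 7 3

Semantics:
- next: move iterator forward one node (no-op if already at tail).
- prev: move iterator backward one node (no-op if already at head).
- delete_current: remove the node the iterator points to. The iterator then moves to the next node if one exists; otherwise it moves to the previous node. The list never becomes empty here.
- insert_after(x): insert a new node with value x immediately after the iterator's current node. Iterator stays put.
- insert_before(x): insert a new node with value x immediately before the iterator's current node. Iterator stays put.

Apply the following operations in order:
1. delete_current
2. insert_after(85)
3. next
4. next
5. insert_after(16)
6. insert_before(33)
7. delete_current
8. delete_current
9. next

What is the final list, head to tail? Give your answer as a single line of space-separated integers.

Answer: 1 85 33 3

Derivation:
After 1 (delete_current): list=[1, 7, 3] cursor@1
After 2 (insert_after(85)): list=[1, 85, 7, 3] cursor@1
After 3 (next): list=[1, 85, 7, 3] cursor@85
After 4 (next): list=[1, 85, 7, 3] cursor@7
After 5 (insert_after(16)): list=[1, 85, 7, 16, 3] cursor@7
After 6 (insert_before(33)): list=[1, 85, 33, 7, 16, 3] cursor@7
After 7 (delete_current): list=[1, 85, 33, 16, 3] cursor@16
After 8 (delete_current): list=[1, 85, 33, 3] cursor@3
After 9 (next): list=[1, 85, 33, 3] cursor@3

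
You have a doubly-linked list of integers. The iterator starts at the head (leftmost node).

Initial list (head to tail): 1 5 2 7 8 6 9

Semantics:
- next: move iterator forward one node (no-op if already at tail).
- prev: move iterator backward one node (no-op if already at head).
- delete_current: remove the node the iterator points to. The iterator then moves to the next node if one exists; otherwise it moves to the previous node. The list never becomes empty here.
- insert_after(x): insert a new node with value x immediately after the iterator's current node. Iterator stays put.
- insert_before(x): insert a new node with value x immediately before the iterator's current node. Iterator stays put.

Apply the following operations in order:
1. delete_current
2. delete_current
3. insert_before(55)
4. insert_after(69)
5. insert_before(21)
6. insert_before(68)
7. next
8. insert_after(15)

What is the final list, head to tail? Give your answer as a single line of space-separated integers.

After 1 (delete_current): list=[5, 2, 7, 8, 6, 9] cursor@5
After 2 (delete_current): list=[2, 7, 8, 6, 9] cursor@2
After 3 (insert_before(55)): list=[55, 2, 7, 8, 6, 9] cursor@2
After 4 (insert_after(69)): list=[55, 2, 69, 7, 8, 6, 9] cursor@2
After 5 (insert_before(21)): list=[55, 21, 2, 69, 7, 8, 6, 9] cursor@2
After 6 (insert_before(68)): list=[55, 21, 68, 2, 69, 7, 8, 6, 9] cursor@2
After 7 (next): list=[55, 21, 68, 2, 69, 7, 8, 6, 9] cursor@69
After 8 (insert_after(15)): list=[55, 21, 68, 2, 69, 15, 7, 8, 6, 9] cursor@69

Answer: 55 21 68 2 69 15 7 8 6 9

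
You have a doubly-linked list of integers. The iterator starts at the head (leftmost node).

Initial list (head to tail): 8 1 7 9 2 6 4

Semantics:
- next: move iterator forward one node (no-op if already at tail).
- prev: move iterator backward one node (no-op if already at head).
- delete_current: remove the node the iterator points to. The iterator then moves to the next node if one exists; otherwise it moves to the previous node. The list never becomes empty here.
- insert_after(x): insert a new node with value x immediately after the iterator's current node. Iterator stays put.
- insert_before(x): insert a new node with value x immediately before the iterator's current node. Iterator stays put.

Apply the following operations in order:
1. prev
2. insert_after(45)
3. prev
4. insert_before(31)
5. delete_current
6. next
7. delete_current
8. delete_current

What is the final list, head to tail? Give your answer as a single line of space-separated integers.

After 1 (prev): list=[8, 1, 7, 9, 2, 6, 4] cursor@8
After 2 (insert_after(45)): list=[8, 45, 1, 7, 9, 2, 6, 4] cursor@8
After 3 (prev): list=[8, 45, 1, 7, 9, 2, 6, 4] cursor@8
After 4 (insert_before(31)): list=[31, 8, 45, 1, 7, 9, 2, 6, 4] cursor@8
After 5 (delete_current): list=[31, 45, 1, 7, 9, 2, 6, 4] cursor@45
After 6 (next): list=[31, 45, 1, 7, 9, 2, 6, 4] cursor@1
After 7 (delete_current): list=[31, 45, 7, 9, 2, 6, 4] cursor@7
After 8 (delete_current): list=[31, 45, 9, 2, 6, 4] cursor@9

Answer: 31 45 9 2 6 4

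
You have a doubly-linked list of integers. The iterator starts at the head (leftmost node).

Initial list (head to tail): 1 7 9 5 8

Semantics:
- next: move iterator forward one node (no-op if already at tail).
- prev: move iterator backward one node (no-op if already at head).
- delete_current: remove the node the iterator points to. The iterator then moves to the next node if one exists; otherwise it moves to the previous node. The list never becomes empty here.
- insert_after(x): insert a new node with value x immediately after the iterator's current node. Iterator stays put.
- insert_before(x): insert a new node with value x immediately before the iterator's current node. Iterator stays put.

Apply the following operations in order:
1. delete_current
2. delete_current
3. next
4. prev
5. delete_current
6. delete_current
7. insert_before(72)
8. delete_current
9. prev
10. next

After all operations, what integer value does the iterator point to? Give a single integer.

After 1 (delete_current): list=[7, 9, 5, 8] cursor@7
After 2 (delete_current): list=[9, 5, 8] cursor@9
After 3 (next): list=[9, 5, 8] cursor@5
After 4 (prev): list=[9, 5, 8] cursor@9
After 5 (delete_current): list=[5, 8] cursor@5
After 6 (delete_current): list=[8] cursor@8
After 7 (insert_before(72)): list=[72, 8] cursor@8
After 8 (delete_current): list=[72] cursor@72
After 9 (prev): list=[72] cursor@72
After 10 (next): list=[72] cursor@72

Answer: 72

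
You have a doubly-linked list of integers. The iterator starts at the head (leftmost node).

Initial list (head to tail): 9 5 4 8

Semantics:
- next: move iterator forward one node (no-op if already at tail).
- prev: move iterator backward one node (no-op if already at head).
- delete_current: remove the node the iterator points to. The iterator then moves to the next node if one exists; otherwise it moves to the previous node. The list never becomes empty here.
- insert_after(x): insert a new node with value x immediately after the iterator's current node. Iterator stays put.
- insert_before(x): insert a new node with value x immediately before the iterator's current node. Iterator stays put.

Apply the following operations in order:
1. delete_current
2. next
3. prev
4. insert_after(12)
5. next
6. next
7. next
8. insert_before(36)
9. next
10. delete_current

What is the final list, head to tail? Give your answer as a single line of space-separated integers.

Answer: 5 12 4 36

Derivation:
After 1 (delete_current): list=[5, 4, 8] cursor@5
After 2 (next): list=[5, 4, 8] cursor@4
After 3 (prev): list=[5, 4, 8] cursor@5
After 4 (insert_after(12)): list=[5, 12, 4, 8] cursor@5
After 5 (next): list=[5, 12, 4, 8] cursor@12
After 6 (next): list=[5, 12, 4, 8] cursor@4
After 7 (next): list=[5, 12, 4, 8] cursor@8
After 8 (insert_before(36)): list=[5, 12, 4, 36, 8] cursor@8
After 9 (next): list=[5, 12, 4, 36, 8] cursor@8
After 10 (delete_current): list=[5, 12, 4, 36] cursor@36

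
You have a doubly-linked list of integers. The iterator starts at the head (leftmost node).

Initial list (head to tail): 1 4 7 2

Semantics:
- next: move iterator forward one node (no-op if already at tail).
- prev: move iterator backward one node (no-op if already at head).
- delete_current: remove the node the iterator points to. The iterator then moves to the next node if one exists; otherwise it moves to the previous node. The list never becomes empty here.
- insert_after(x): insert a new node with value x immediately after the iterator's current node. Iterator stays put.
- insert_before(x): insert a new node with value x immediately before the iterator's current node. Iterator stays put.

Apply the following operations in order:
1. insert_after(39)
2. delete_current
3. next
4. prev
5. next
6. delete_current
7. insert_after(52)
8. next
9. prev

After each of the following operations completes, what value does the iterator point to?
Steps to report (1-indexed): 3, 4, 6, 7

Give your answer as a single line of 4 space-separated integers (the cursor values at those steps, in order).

Answer: 4 39 7 7

Derivation:
After 1 (insert_after(39)): list=[1, 39, 4, 7, 2] cursor@1
After 2 (delete_current): list=[39, 4, 7, 2] cursor@39
After 3 (next): list=[39, 4, 7, 2] cursor@4
After 4 (prev): list=[39, 4, 7, 2] cursor@39
After 5 (next): list=[39, 4, 7, 2] cursor@4
After 6 (delete_current): list=[39, 7, 2] cursor@7
After 7 (insert_after(52)): list=[39, 7, 52, 2] cursor@7
After 8 (next): list=[39, 7, 52, 2] cursor@52
After 9 (prev): list=[39, 7, 52, 2] cursor@7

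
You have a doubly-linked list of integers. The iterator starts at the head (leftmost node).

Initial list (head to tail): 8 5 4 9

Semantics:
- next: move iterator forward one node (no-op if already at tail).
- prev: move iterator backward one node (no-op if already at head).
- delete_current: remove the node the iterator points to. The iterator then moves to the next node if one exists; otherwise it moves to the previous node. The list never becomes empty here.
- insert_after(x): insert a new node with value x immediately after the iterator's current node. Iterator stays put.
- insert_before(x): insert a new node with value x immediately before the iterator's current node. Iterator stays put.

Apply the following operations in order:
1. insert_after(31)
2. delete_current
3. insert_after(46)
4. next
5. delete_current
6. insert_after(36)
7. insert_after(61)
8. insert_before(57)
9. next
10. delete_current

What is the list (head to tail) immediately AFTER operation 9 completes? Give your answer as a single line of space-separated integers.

After 1 (insert_after(31)): list=[8, 31, 5, 4, 9] cursor@8
After 2 (delete_current): list=[31, 5, 4, 9] cursor@31
After 3 (insert_after(46)): list=[31, 46, 5, 4, 9] cursor@31
After 4 (next): list=[31, 46, 5, 4, 9] cursor@46
After 5 (delete_current): list=[31, 5, 4, 9] cursor@5
After 6 (insert_after(36)): list=[31, 5, 36, 4, 9] cursor@5
After 7 (insert_after(61)): list=[31, 5, 61, 36, 4, 9] cursor@5
After 8 (insert_before(57)): list=[31, 57, 5, 61, 36, 4, 9] cursor@5
After 9 (next): list=[31, 57, 5, 61, 36, 4, 9] cursor@61

Answer: 31 57 5 61 36 4 9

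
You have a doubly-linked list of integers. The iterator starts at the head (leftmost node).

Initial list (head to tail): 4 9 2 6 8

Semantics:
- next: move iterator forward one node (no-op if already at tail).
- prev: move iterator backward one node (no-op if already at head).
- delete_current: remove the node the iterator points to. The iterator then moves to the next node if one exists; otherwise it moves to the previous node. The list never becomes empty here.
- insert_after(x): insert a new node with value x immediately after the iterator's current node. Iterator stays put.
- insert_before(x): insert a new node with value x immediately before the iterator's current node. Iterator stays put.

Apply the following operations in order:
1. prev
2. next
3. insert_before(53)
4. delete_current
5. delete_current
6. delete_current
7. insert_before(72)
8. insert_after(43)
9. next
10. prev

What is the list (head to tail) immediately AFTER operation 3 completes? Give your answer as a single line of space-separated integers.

Answer: 4 53 9 2 6 8

Derivation:
After 1 (prev): list=[4, 9, 2, 6, 8] cursor@4
After 2 (next): list=[4, 9, 2, 6, 8] cursor@9
After 3 (insert_before(53)): list=[4, 53, 9, 2, 6, 8] cursor@9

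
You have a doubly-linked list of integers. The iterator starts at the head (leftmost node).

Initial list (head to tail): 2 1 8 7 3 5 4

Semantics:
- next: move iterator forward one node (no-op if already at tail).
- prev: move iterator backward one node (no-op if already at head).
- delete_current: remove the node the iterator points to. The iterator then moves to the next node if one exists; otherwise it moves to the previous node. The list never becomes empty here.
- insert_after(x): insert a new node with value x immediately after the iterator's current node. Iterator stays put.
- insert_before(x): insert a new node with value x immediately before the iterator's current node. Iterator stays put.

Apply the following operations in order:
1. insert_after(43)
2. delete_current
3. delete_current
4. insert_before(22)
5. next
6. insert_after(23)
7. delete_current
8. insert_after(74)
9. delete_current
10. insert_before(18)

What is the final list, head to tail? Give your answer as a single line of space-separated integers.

After 1 (insert_after(43)): list=[2, 43, 1, 8, 7, 3, 5, 4] cursor@2
After 2 (delete_current): list=[43, 1, 8, 7, 3, 5, 4] cursor@43
After 3 (delete_current): list=[1, 8, 7, 3, 5, 4] cursor@1
After 4 (insert_before(22)): list=[22, 1, 8, 7, 3, 5, 4] cursor@1
After 5 (next): list=[22, 1, 8, 7, 3, 5, 4] cursor@8
After 6 (insert_after(23)): list=[22, 1, 8, 23, 7, 3, 5, 4] cursor@8
After 7 (delete_current): list=[22, 1, 23, 7, 3, 5, 4] cursor@23
After 8 (insert_after(74)): list=[22, 1, 23, 74, 7, 3, 5, 4] cursor@23
After 9 (delete_current): list=[22, 1, 74, 7, 3, 5, 4] cursor@74
After 10 (insert_before(18)): list=[22, 1, 18, 74, 7, 3, 5, 4] cursor@74

Answer: 22 1 18 74 7 3 5 4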